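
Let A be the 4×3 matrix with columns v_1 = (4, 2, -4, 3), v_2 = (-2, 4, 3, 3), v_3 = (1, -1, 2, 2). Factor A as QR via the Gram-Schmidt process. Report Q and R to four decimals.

e_1 = v_1/‖v_1‖ = (4, 2, -4, 3)/6.7082 = (0.5963, 0.2981, -0.5963, 0.4472).
r_{12} = e_1·v_2 = -0.4472.
u_2 = v_2 + 0.4472·e_1 = (-1.7333, 4.1333, 2.7333, 3.2000).
‖u_2‖ = 6.1482, so e_2 = (-0.2819, 0.6723, 0.4446, 0.5205).
r_{13} = e_1·v_3 = 0.0000; r_{23} = e_2·v_3 = 0.9759.
u_3 = v_3 + 0.0000·e_1 − 0.9759·e_2 = (1.2751, -1.6561, 1.5661, 1.4921).
‖u_3‖ = 3.0079, so e_3 = (0.4239, -0.5506, 0.5207, 0.4960).

Q = [[0.5963, -0.2819, 0.4239], [0.2981, 0.6723, -0.5506], [-0.5963, 0.4446, 0.5207], [0.4472, 0.5205, 0.4960]], R = [[6.7082, -0.4472, 0.0000], [0.0000, 6.1482, 0.9759], [0.0000, 0.0000, 3.0079]]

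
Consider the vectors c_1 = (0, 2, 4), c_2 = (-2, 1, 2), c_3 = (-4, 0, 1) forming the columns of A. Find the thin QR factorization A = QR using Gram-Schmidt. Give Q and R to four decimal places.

c_1 = (0, 2, 4); ‖c_1‖ = 4.4721, so q_1 = (0.0000, 0.4472, 0.8944).
q_1·c_2 = 0.0000·(-2) + 0.4472·1 + 0.8944·2 = 2.2361.
u_2 = c_2 − 2.2361·q_1 = (-2.0000, 0.0000, 0.0000).
‖u_2‖ = 2.0000, so q_2 = (-1.0000, 0.0000, 0.0000).
q_1·c_3 = 0.0000·(-4) + 0.4472·0 + 0.8944·1 = 0.8944; q_2·c_3 = (-1.0000)·(-4) + 0.0000·0 + 0.0000·1 = 4.0000.
u_3 = c_3 − 0.8944·q_1 − 4.0000·q_2 = (0.0000, -0.4000, 0.2000).
‖u_3‖ = 0.4472, so q_3 = (0.0000, -0.8944, 0.4472).

Q = [[0.0000, -1.0000, 0.0000], [0.4472, 0.0000, -0.8944], [0.8944, 0.0000, 0.4472]], R = [[4.4721, 2.2361, 0.8944], [0.0000, 2.0000, 4.0000], [0.0000, 0.0000, 0.4472]]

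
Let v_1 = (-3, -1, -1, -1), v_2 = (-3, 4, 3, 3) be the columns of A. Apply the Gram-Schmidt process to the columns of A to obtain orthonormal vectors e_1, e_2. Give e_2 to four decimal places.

v_1 = (-3, -1, -1, -1); ‖v_1‖ = 3.4641, so e_1 = (-0.8660, -0.2887, -0.2887, -0.2887).
e_1·v_2 = (-0.8660)·(-3) + (-0.2887)·4 + (-0.2887)·3 + (-0.2887)·3 = -0.2887.
u_2 = v_2 + 0.2887·e_1 = (-3.2500, 3.9167, 2.9167, 2.9167).
‖u_2‖ = 6.5511, so e_2 = (-0.4961, 0.5979, 0.4452, 0.4452).

e_2 = (-0.4961, 0.5979, 0.4452, 0.4452)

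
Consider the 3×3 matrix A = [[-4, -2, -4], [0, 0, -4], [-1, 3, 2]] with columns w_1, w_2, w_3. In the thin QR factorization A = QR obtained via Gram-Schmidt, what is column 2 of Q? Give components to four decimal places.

e_1 = w_1/‖w_1‖ = (-4, 0, -1)/4.1231 = (-0.9701, 0.0000, -0.2425).
r_{12} = e_1·w_2 = 1.2127.
u_2 = w_2 − 1.2127·e_1 = (-0.8235, 0.0000, 3.2941).
‖u_2‖ = 3.3955, so e_2 = (-0.2425, 0.0000, 0.9701).

e_2 = (-0.2425, 0.0000, 0.9701)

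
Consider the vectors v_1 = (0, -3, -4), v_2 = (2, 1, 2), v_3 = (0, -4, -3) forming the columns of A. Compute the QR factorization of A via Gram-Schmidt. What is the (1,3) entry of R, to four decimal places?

r_{13} = 4.8000

v_1 = (0, -3, -4); ‖v_1‖ = 5.0000, so q_1 = (0.0000, -0.6000, -0.8000).
r_{13} = q_1·v_3 = 4.8000.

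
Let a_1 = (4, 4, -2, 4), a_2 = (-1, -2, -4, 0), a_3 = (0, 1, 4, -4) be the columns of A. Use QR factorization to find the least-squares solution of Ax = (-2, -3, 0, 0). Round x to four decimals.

x = (-0.6667, -0.3198, -0.6694)

q_1 = a_1/‖a_1‖ = (4, 4, -2, 4)/7.2111 = (0.5547, 0.5547, -0.2774, 0.5547).
r_{12} = q_1·a_2 = -0.5547.
u_2 = a_2 + 0.5547·q_1 = (-0.6923, -1.6923, -4.1538, 0.3077).
‖u_2‖ = 4.5489, so q_2 = (-0.1522, -0.3720, -0.9132, 0.0676).
r_{13} = q_1·a_3 = -2.7735; r_{23} = q_2·a_3 = -4.2952.
u_3 = a_3 + 2.7735·q_1 + 4.2952·q_2 = (0.8848, 0.9405, -0.6914, -2.1710).
‖u_3‖ = 2.6189, so q_3 = (0.3378, 0.3591, -0.2640, -0.8290).
Qᵀb = (-2.7735, 1.4205, -1.7530).
Back-substitute: x_3 = -1.7530/2.6189 = -0.6694.
x_2 = (1.4205 + 4.2952·(-0.6694))/4.5489 = -0.3198.
x_1 = (-2.7735 + 0.5547·(-0.3198) + 2.7735·(-0.6694))/7.2111 = -0.6667.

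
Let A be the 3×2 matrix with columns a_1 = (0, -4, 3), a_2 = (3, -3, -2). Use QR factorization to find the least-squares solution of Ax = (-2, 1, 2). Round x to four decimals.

x = (0.2374, -0.6556)

a_1 = (0, -4, 3); ‖a_1‖ = 5.0000, so q_1 = (0.0000, -0.8000, 0.6000).
q_1·a_2 = 0.0000·3 + (-0.8000)·(-3) + 0.6000·(-2) = 1.2000.
u_2 = a_2 − 1.2000·q_1 = (3.0000, -2.0400, -2.7200).
‖u_2‖ = 4.5343, so q_2 = (0.6616, -0.4499, -0.5999).
Qᵀb = (0.4000, -2.9729).
Back-substitute: x_2 = -2.9729/4.5343 = -0.6556.
x_1 = (0.4000 − 1.2000·(-0.6556))/5.0000 = 0.2374.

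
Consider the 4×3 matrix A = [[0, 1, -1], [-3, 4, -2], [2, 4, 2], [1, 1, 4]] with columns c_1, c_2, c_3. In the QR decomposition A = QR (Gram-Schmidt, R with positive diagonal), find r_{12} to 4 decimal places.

r_{12} = -0.8018

c_1 = (0, -3, 2, 1); ‖c_1‖ = 3.7417, so e_1 = (0.0000, -0.8018, 0.5345, 0.2673).
r_{12} = e_1·c_2 = -0.8018.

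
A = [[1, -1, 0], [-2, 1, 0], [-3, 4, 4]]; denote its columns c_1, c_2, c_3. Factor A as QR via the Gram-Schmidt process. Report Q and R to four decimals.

Q = [[0.2673, 0.0514, 0.9623], [-0.5345, -0.8230, 0.1925], [-0.8018, 0.5658, 0.1925]], R = [[3.7417, -4.0089, -3.2071], [0.0000, 1.3887, 2.2631], [0.0000, 0.0000, 0.7698]]

c_1 = (1, -2, -3); ‖c_1‖ = 3.7417, so q_1 = (0.2673, -0.5345, -0.8018).
q_1·c_2 = 0.2673·(-1) + (-0.5345)·1 + (-0.8018)·4 = -4.0089.
u_2 = c_2 + 4.0089·q_1 = (0.0714, -1.1429, 0.7857).
‖u_2‖ = 1.3887, so q_2 = (0.0514, -0.8230, 0.5658).
q_1·c_3 = 0.2673·0 + (-0.5345)·0 + (-0.8018)·4 = -3.2071; q_2·c_3 = 0.0514·0 + (-0.8230)·0 + 0.5658·4 = 2.2631.
u_3 = c_3 + 3.2071·q_1 − 2.2631·q_2 = (0.7407, 0.1481, 0.1481).
‖u_3‖ = 0.7698, so q_3 = (0.9623, 0.1925, 0.1925).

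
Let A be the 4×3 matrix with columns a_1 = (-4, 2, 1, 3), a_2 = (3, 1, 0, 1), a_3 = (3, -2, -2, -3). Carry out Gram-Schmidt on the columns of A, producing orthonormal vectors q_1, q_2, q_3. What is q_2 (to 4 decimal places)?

q_2 = (0.6753, 0.4792, 0.0762, 0.5555)

a_1 = (-4, 2, 1, 3); ‖a_1‖ = 5.4772, so q_1 = (-0.7303, 0.3651, 0.1826, 0.5477).
q_1·a_2 = (-0.7303)·3 + 0.3651·1 + 0.1826·0 + 0.5477·1 = -1.2780.
u_2 = a_2 + 1.2780·q_1 = (2.0667, 1.4667, 0.2333, 1.7000).
‖u_2‖ = 3.0605, so q_2 = (0.6753, 0.4792, 0.0762, 0.5555).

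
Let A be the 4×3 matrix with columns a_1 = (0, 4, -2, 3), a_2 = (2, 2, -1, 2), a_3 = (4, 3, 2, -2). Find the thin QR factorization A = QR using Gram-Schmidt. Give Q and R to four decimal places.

Q = [[0.0000, 0.9791, 0.1498], [0.7428, -0.1013, 0.6618], [-0.3714, 0.0506, 0.4246], [0.5571, 0.1688, -0.5994]], R = [[5.3852, 2.9711, 0.3714], [0.0000, 2.0426, 3.3763], [0.0000, 0.0000, 4.6328]]

q_1 = a_1/‖a_1‖ = (0, 4, -2, 3)/5.3852 = (0.0000, 0.7428, -0.3714, 0.5571).
r_{12} = q_1·a_2 = 2.9711.
u_2 = a_2 − 2.9711·q_1 = (2.0000, -0.2069, 0.1034, 0.3448).
‖u_2‖ = 2.0426, so q_2 = (0.9791, -0.1013, 0.0506, 0.1688).
r_{13} = q_1·a_3 = 0.3714; r_{23} = q_2·a_3 = 3.3763.
u_3 = a_3 − 0.3714·q_1 − 3.3763·q_2 = (0.6942, 3.0661, 1.9669, -2.7769).
‖u_3‖ = 4.6328, so q_3 = (0.1498, 0.6618, 0.4246, -0.5994).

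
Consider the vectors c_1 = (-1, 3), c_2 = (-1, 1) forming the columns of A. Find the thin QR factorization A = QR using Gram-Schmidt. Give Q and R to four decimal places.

c_1 = (-1, 3); ‖c_1‖ = 3.1623, so e_1 = (-0.3162, 0.9487).
e_1·c_2 = (-0.3162)·(-1) + 0.9487·1 = 1.2649.
u_2 = c_2 − 1.2649·e_1 = (-0.6000, -0.2000).
‖u_2‖ = 0.6325, so e_2 = (-0.9487, -0.3162).

Q = [[-0.3162, -0.9487], [0.9487, -0.3162]], R = [[3.1623, 1.2649], [0.0000, 0.6325]]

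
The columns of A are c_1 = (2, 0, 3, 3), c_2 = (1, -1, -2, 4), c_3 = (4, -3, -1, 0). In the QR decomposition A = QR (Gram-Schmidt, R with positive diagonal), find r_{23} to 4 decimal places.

r_{23} = 1.6437

c_1 = (2, 0, 3, 3); ‖c_1‖ = 4.6904, so q_1 = (0.4264, 0.0000, 0.6396, 0.6396).
q_1·c_2 = 0.4264·1 + 0.0000·(-1) + 0.6396·(-2) + 0.6396·4 = 1.7056.
u_2 = c_2 − 1.7056·q_1 = (0.2727, -1.0000, -3.0909, 2.9091).
‖u_2‖ = 4.3693, so q_2 = (0.0624, -0.2289, -0.7074, 0.6658).
r_{23} = q_2·c_3 = 1.6437.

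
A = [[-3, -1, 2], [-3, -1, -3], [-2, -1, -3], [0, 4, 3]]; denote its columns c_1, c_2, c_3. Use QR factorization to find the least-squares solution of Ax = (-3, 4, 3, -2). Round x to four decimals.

x = (-0.0540, 0.4853, -1.2993)

e_1 = c_1/‖c_1‖ = (-3, -3, -2, 0)/4.6904 = (-0.6396, -0.6396, -0.4264, 0.0000).
r_{12} = e_1·c_2 = 1.7056.
u_2 = c_2 − 1.7056·e_1 = (0.0909, 0.0909, -0.2727, 4.0000).
‖u_2‖ = 4.0113, so e_2 = (0.0227, 0.0227, -0.0680, 0.9972).
r_{13} = e_1·c_3 = 1.9188; r_{23} = e_2·c_3 = 3.1728.
u_3 = c_3 − 1.9188·e_1 − 3.1728·e_2 = (3.1554, -1.8446, -1.9661, -0.1638).
‖u_3‖ = 4.1535, so e_3 = (0.7597, -0.4441, -0.4734, -0.0394).
Qᵀb = (-1.9188, -2.1756, -5.3967).
Back-substitute: x_3 = -5.3967/4.1535 = -1.2993.
x_2 = (-2.1756 − 3.1728·(-1.2993))/4.0113 = 0.4853.
x_1 = (-1.9188 − 1.7056·0.4853 − 1.9188·(-1.2993))/4.6904 = -0.0540.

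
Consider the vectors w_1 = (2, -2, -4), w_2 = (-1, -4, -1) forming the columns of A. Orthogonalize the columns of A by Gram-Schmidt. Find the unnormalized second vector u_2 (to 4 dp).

w_1 = (2, -2, -4); ‖w_1‖ = 4.8990, so q_1 = (0.4082, -0.4082, -0.8165).
q_1·w_2 = 0.4082·(-1) + (-0.4082)·(-4) + (-0.8165)·(-1) = 2.0412.
u_2 = w_2 − 2.0412·q_1 = (-1.8333, -3.1667, 0.6667).

u_2 = (-1.8333, -3.1667, 0.6667)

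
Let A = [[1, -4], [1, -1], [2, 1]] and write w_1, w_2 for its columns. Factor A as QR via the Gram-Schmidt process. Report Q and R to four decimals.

e_1 = w_1/‖w_1‖ = (1, 1, 2)/2.4495 = (0.4082, 0.4082, 0.8165).
r_{12} = e_1·w_2 = -1.2247.
u_2 = w_2 + 1.2247·e_1 = (-3.5000, -0.5000, 2.0000).
‖u_2‖ = 4.0620, so e_2 = (-0.8616, -0.1231, 0.4924).

Q = [[0.4082, -0.8616], [0.4082, -0.1231], [0.8165, 0.4924]], R = [[2.4495, -1.2247], [0.0000, 4.0620]]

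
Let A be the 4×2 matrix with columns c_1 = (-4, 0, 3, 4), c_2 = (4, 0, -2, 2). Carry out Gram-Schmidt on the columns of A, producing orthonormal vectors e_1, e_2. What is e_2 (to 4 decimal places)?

e_1 = c_1/‖c_1‖ = (-4, 0, 3, 4)/6.4031 = (-0.6247, 0.0000, 0.4685, 0.6247).
r_{12} = e_1·c_2 = -2.1864.
u_2 = c_2 + 2.1864·e_1 = (2.6341, 0.0000, -0.9756, 3.3659).
‖u_2‖ = 4.3840, so e_2 = (0.6009, 0.0000, -0.2225, 0.7678).

e_2 = (0.6009, 0.0000, -0.2225, 0.7678)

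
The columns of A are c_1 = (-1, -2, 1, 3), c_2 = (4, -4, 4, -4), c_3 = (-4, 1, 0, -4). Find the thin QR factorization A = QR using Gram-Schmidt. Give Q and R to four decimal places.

c_1 = (-1, -2, 1, 3); ‖c_1‖ = 3.8730, so e_1 = (-0.2582, -0.5164, 0.2582, 0.7746).
e_1·c_2 = (-0.2582)·4 + (-0.5164)·(-4) + 0.2582·4 + 0.7746·(-4) = -1.0328.
u_2 = c_2 + 1.0328·e_1 = (3.7333, -4.5333, 4.2667, -3.2000).
‖u_2‖ = 7.9331, so e_2 = (0.4706, -0.5714, 0.5378, -0.4034).
e_1·c_3 = (-0.2582)·(-4) + (-0.5164)·1 + 0.2582·0 + 0.7746·(-4) = -2.5820; e_2·c_3 = 0.4706·(-4) + (-0.5714)·1 + 0.5378·0 + (-0.4034)·(-4) = -0.8404.
u_3 = c_3 + 2.5820·e_1 + 0.8404·e_2 = (-4.2712, -0.8136, 1.1186, -2.3390).
‖u_3‖ = 5.0623, so e_3 = (-0.8437, -0.1607, 0.2210, -0.4620).

Q = [[-0.2582, 0.4706, -0.8437], [-0.5164, -0.5714, -0.1607], [0.2582, 0.5378, 0.2210], [0.7746, -0.4034, -0.4620]], R = [[3.8730, -1.0328, -2.5820], [0.0000, 7.9331, -0.8404], [0.0000, 0.0000, 5.0623]]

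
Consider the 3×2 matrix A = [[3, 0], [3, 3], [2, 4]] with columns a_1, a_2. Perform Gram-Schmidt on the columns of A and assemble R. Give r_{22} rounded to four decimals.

r_{22} = 3.4444

e_1 = a_1/‖a_1‖ = (3, 3, 2)/4.6904 = (0.6396, 0.6396, 0.4264).
r_{12} = e_1·a_2 = 3.6244.
u_2 = a_2 − 3.6244·e_1 = (-2.3182, 0.6818, 2.4545).
r_{22} = ‖u_2‖ = 3.4444.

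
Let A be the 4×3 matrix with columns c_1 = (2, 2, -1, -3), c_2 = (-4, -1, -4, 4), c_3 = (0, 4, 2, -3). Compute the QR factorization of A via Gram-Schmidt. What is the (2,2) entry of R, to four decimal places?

r_{22} = 5.5678

c_1 = (2, 2, -1, -3); ‖c_1‖ = 4.2426, so e_1 = (0.4714, 0.4714, -0.2357, -0.7071).
e_1·c_2 = 0.4714·(-4) + 0.4714·(-1) + (-0.2357)·(-4) + (-0.7071)·4 = -4.2426.
u_2 = c_2 + 4.2426·e_1 = (-2.0000, 1.0000, -5.0000, 1.0000).
r_{22} = ‖u_2‖ = 5.5678.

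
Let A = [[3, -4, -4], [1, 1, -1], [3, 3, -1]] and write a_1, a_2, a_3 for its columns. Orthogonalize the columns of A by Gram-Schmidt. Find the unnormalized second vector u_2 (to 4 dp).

q_1 = a_1/‖a_1‖ = (3, 1, 3)/4.3589 = (0.6882, 0.2294, 0.6882).
r_{12} = q_1·a_2 = -0.4588.
u_2 = a_2 + 0.4588·q_1 = (-3.6842, 1.1053, 3.3158).

u_2 = (-3.6842, 1.1053, 3.3158)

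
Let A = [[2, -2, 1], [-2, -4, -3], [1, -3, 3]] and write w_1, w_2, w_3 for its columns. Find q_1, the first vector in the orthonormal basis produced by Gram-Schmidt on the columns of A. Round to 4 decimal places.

q_1 = (0.6667, -0.6667, 0.3333)

q_1 = w_1/‖w_1‖ = (2, -2, 1)/3.0000 = (0.6667, -0.6667, 0.3333).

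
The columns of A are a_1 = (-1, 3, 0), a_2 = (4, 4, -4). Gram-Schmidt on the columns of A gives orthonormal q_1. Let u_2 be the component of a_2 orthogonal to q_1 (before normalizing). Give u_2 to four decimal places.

u_2 = (4.8000, 1.6000, -4.0000)

a_1 = (-1, 3, 0); ‖a_1‖ = 3.1623, so q_1 = (-0.3162, 0.9487, 0.0000).
q_1·a_2 = (-0.3162)·4 + 0.9487·4 + 0.0000·(-4) = 2.5298.
u_2 = a_2 − 2.5298·q_1 = (4.8000, 1.6000, -4.0000).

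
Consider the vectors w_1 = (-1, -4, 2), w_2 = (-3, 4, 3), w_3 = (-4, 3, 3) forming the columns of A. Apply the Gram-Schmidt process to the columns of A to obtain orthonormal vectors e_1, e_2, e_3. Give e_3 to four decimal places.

e_3 = (-0.7756, -0.1163, -0.6205)

e_1 = w_1/‖w_1‖ = (-1, -4, 2)/4.5826 = (-0.2182, -0.8729, 0.4364).
r_{12} = e_1·w_2 = -1.5275.
u_2 = w_2 + 1.5275·e_1 = (-3.3333, 2.6667, 3.6667).
‖u_2‖ = 5.6273, so e_2 = (-0.5923, 0.4739, 0.6516).
r_{13} = e_1·w_3 = -0.4364; r_{23} = e_2·w_3 = 5.7458.
u_3 = w_3 + 0.4364·e_1 − 5.7458·e_2 = (-0.6917, -0.1038, -0.5534).
‖u_3‖ = 0.8919, so e_3 = (-0.7756, -0.1163, -0.6205).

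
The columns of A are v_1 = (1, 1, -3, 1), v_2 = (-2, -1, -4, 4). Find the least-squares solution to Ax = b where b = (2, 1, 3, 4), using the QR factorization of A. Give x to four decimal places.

x = (-0.2218, 0.0509)

q_1 = v_1/‖v_1‖ = (1, 1, -3, 1)/3.4641 = (0.2887, 0.2887, -0.8660, 0.2887).
r_{12} = q_1·v_2 = 3.7528.
u_2 = v_2 − 3.7528·q_1 = (-3.0833, -2.0833, -0.7500, 2.9167).
‖u_2‖ = 4.7871, so q_2 = (-0.6441, -0.4352, -0.1567, 0.6093).
Qᵀb = (-0.5774, 0.2437).
Back-substitute: x_2 = 0.2437/4.7871 = 0.0509.
x_1 = (-0.5774 − 3.7528·0.0509)/3.4641 = -0.2218.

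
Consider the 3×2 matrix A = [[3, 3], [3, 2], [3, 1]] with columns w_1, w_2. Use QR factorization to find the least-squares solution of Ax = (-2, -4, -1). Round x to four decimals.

x = (-0.4444, -0.5000)

w_1 = (3, 3, 3); ‖w_1‖ = 5.1962, so e_1 = (0.5774, 0.5774, 0.5774).
e_1·w_2 = 0.5774·3 + 0.5774·2 + 0.5774·1 = 3.4641.
u_2 = w_2 − 3.4641·e_1 = (1.0000, 0.0000, -1.0000).
‖u_2‖ = 1.4142, so e_2 = (0.7071, 0.0000, -0.7071).
Qᵀb = (-4.0415, -0.7071).
Back-substitute: x_2 = -0.7071/1.4142 = -0.5000.
x_1 = (-4.0415 − 3.4641·(-0.5000))/5.1962 = -0.4444.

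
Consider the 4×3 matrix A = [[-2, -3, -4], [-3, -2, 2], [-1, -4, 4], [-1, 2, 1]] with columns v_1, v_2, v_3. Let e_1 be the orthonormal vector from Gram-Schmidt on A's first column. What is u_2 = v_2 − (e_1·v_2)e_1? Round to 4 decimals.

u_2 = (-1.1333, 0.8000, -3.0667, 2.9333)

v_1 = (-2, -3, -1, -1); ‖v_1‖ = 3.8730, so e_1 = (-0.5164, -0.7746, -0.2582, -0.2582).
e_1·v_2 = (-0.5164)·(-3) + (-0.7746)·(-2) + (-0.2582)·(-4) + (-0.2582)·2 = 3.6148.
u_2 = v_2 − 3.6148·e_1 = (-1.1333, 0.8000, -3.0667, 2.9333).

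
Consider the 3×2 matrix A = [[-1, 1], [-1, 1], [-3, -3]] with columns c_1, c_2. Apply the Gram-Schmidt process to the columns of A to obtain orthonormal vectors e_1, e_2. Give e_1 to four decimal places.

e_1 = (-0.3015, -0.3015, -0.9045)

e_1 = c_1/‖c_1‖ = (-1, -1, -3)/3.3166 = (-0.3015, -0.3015, -0.9045).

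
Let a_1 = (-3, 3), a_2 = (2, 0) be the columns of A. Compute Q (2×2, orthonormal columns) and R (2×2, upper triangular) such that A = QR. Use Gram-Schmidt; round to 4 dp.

Q = [[-0.7071, 0.7071], [0.7071, 0.7071]], R = [[4.2426, -1.4142], [0.0000, 1.4142]]

q_1 = a_1/‖a_1‖ = (-3, 3)/4.2426 = (-0.7071, 0.7071).
r_{12} = q_1·a_2 = -1.4142.
u_2 = a_2 + 1.4142·q_1 = (1.0000, 1.0000).
‖u_2‖ = 1.4142, so q_2 = (0.7071, 0.7071).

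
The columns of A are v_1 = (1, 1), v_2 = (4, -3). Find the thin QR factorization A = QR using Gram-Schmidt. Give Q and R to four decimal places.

v_1 = (1, 1); ‖v_1‖ = 1.4142, so q_1 = (0.7071, 0.7071).
q_1·v_2 = 0.7071·4 + 0.7071·(-3) = 0.7071.
u_2 = v_2 − 0.7071·q_1 = (3.5000, -3.5000).
‖u_2‖ = 4.9497, so q_2 = (0.7071, -0.7071).

Q = [[0.7071, 0.7071], [0.7071, -0.7071]], R = [[1.4142, 0.7071], [0.0000, 4.9497]]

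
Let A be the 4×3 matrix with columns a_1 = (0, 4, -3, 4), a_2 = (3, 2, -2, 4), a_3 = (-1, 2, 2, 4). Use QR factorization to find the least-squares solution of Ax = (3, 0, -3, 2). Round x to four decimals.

a_1 = (0, 4, -3, 4); ‖a_1‖ = 6.4031, so q_1 = (0.0000, 0.6247, -0.4685, 0.6247).
q_1·a_2 = 0.0000·3 + 0.6247·2 + (-0.4685)·(-2) + 0.6247·4 = 4.6852.
u_2 = a_2 − 4.6852·q_1 = (3.0000, -0.9268, 0.1951, 1.0732).
‖u_2‖ = 3.3240, so q_2 = (0.9025, -0.2788, 0.0587, 0.3229).
q_1·a_3 = 0.0000·(-1) + 0.6247·2 + (-0.4685)·2 + 0.6247·4 = 2.8111; q_2·a_3 = 0.9025·(-1) + (-0.2788)·2 + 0.0587·2 + 0.3229·4 = -0.0514.
u_3 = a_3 − 2.8111·q_1 + 0.0514·q_2 = (-0.9536, 0.2296, 3.3201, 2.2605).
‖u_3‖ = 4.1346, so q_3 = (-0.2306, 0.0555, 0.8030, 0.5467).
Qᵀb = (2.6550, 3.1772, -2.0075).
Back-substitute: x_3 = -2.0075/4.1346 = -0.4855.
x_2 = (3.1772 + 0.0514·(-0.4855))/3.3240 = 0.9483.
x_1 = (2.6550 − 4.6852·0.9483 − 2.8111·(-0.4855))/6.4031 = -0.0661.

x = (-0.0661, 0.9483, -0.4855)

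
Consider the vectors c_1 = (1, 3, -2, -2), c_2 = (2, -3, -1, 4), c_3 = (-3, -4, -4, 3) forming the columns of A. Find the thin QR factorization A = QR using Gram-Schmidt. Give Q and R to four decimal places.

Q = [[0.2357, 0.5996, -0.6876], [0.7071, -0.1836, -0.2308], [-0.4714, -0.5384, -0.6885], [-0.4714, 0.5629, -0.0014]], R = [[4.2426, -3.0641, -3.0641], [0.0000, 4.5399, 2.7778], [0.0000, 0.0000, 5.7354]]

q_1 = c_1/‖c_1‖ = (1, 3, -2, -2)/4.2426 = (0.2357, 0.7071, -0.4714, -0.4714).
r_{12} = q_1·c_2 = -3.0641.
u_2 = c_2 + 3.0641·q_1 = (2.7222, -0.8333, -2.4444, 2.5556).
‖u_2‖ = 4.5399, so q_2 = (0.5996, -0.1836, -0.5384, 0.5629).
r_{13} = q_1·c_3 = -3.0641; r_{23} = q_2·c_3 = 2.7778.
u_3 = c_3 + 3.0641·q_1 − 2.7778·q_2 = (-3.9434, -1.3235, -3.9488, -0.0081).
‖u_3‖ = 5.7354, so q_3 = (-0.6876, -0.2308, -0.6885, -0.0014).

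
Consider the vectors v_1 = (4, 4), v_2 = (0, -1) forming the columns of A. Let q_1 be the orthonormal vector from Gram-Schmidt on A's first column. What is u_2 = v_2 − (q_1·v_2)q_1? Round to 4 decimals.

v_1 = (4, 4); ‖v_1‖ = 5.6569, so q_1 = (0.7071, 0.7071).
q_1·v_2 = 0.7071·0 + 0.7071·(-1) = -0.7071.
u_2 = v_2 + 0.7071·q_1 = (0.5000, -0.5000).

u_2 = (0.5000, -0.5000)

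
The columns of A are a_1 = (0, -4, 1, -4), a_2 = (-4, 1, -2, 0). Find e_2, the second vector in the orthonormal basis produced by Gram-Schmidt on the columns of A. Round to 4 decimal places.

e_1 = a_1/‖a_1‖ = (0, -4, 1, -4)/5.7446 = (0.0000, -0.6963, 0.1741, -0.6963).
r_{12} = e_1·a_2 = -1.0445.
u_2 = a_2 + 1.0445·e_1 = (-4.0000, 0.2727, -1.8182, -0.7273).
‖u_2‖ = 4.4620, so e_2 = (-0.8965, 0.0611, -0.4075, -0.1630).

e_2 = (-0.8965, 0.0611, -0.4075, -0.1630)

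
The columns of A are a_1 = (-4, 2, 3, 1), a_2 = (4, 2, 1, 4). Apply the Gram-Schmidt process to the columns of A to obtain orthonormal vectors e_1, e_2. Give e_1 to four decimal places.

e_1 = (-0.7303, 0.3651, 0.5477, 0.1826)

a_1 = (-4, 2, 3, 1); ‖a_1‖ = 5.4772, so e_1 = (-0.7303, 0.3651, 0.5477, 0.1826).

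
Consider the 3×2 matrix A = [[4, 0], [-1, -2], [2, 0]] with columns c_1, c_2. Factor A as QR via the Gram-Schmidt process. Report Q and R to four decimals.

Q = [[0.8729, -0.1952], [-0.2182, -0.9759], [0.4364, -0.0976]], R = [[4.5826, 0.4364], [0.0000, 1.9518]]

e_1 = c_1/‖c_1‖ = (4, -1, 2)/4.5826 = (0.8729, -0.2182, 0.4364).
r_{12} = e_1·c_2 = 0.4364.
u_2 = c_2 − 0.4364·e_1 = (-0.3810, -1.9048, -0.1905).
‖u_2‖ = 1.9518, so e_2 = (-0.1952, -0.9759, -0.0976).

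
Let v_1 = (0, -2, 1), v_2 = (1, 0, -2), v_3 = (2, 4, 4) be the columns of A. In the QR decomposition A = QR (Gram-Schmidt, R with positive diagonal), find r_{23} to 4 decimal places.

e_1 = v_1/‖v_1‖ = (0, -2, 1)/2.2361 = (0.0000, -0.8944, 0.4472).
r_{12} = e_1·v_2 = -0.8944.
u_2 = v_2 + 0.8944·e_1 = (1.0000, -0.8000, -1.6000).
‖u_2‖ = 2.0494, so e_2 = (0.4880, -0.3904, -0.7807).
r_{23} = e_2·v_3 = -3.7084.

r_{23} = -3.7084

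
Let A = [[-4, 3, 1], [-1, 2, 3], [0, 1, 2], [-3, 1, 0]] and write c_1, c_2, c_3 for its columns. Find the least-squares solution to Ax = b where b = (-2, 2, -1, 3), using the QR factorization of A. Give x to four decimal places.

x = (-2.8543, -5.4106, 2.9669)

c_1 = (-4, -1, 0, -3); ‖c_1‖ = 5.0990, so q_1 = (-0.7845, -0.1961, 0.0000, -0.5883).
q_1·c_2 = (-0.7845)·3 + (-0.1961)·2 + 0.0000·1 + (-0.5883)·1 = -3.3340.
u_2 = c_2 + 3.3340·q_1 = (0.3846, 1.3462, 1.0000, -0.9615).
‖u_2‖ = 1.9709, so q_2 = (0.1951, 0.6830, 0.5074, -0.4879).
q_1·c_3 = (-0.7845)·1 + (-0.1961)·3 + 0.0000·2 + (-0.5883)·0 = -1.3728; q_2·c_3 = 0.1951·1 + 0.6830·3 + 0.5074·2 + (-0.4879)·0 = 3.2589.
u_3 = c_3 + 1.3728·q_1 − 3.2589·q_2 = (-0.7129, 0.5050, 0.3465, 0.7822).
‖u_3‖ = 1.2227, so q_3 = (-0.5830, 0.4130, 0.2834, 0.6397).
Qᵀb = (-0.5883, -0.9952, 3.6277).
Back-substitute: x_3 = 3.6277/1.2227 = 2.9669.
x_2 = (-0.9952 − 3.2589·2.9669)/1.9709 = -5.4106.
x_1 = (-0.5883 + 3.3340·(-5.4106) + 1.3728·2.9669)/5.0990 = -2.8543.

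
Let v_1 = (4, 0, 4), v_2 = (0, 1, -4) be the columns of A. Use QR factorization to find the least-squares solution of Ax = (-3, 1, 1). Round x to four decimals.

v_1 = (4, 0, 4); ‖v_1‖ = 5.6569, so q_1 = (0.7071, 0.0000, 0.7071).
q_1·v_2 = 0.7071·0 + 0.0000·1 + 0.7071·(-4) = -2.8284.
u_2 = v_2 + 2.8284·q_1 = (2.0000, 1.0000, -2.0000).
‖u_2‖ = 3.0000, so q_2 = (0.6667, 0.3333, -0.6667).
Qᵀb = (-1.4142, -2.3333).
Back-substitute: x_2 = -2.3333/3.0000 = -0.7778.
x_1 = (-1.4142 + 2.8284·(-0.7778))/5.6569 = -0.6389.

x = (-0.6389, -0.7778)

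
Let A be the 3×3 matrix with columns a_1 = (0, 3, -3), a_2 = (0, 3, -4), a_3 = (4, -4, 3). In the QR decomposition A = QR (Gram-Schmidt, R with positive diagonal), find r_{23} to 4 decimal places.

a_1 = (0, 3, -3); ‖a_1‖ = 4.2426, so q_1 = (0.0000, 0.7071, -0.7071).
q_1·a_2 = 0.0000·0 + 0.7071·3 + (-0.7071)·(-4) = 4.9497.
u_2 = a_2 − 4.9497·q_1 = (0.0000, -0.5000, -0.5000).
‖u_2‖ = 0.7071, so q_2 = (0.0000, -0.7071, -0.7071).
r_{23} = q_2·a_3 = 0.7071.

r_{23} = 0.7071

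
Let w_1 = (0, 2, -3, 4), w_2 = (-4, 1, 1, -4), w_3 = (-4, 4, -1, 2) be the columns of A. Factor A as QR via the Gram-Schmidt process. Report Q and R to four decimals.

w_1 = (0, 2, -3, 4); ‖w_1‖ = 5.3852, so q_1 = (0.0000, 0.3714, -0.5571, 0.7428).
q_1·w_2 = 0.0000·(-4) + 0.3714·1 + (-0.5571)·1 + 0.7428·(-4) = -3.1568.
u_2 = w_2 + 3.1568·q_1 = (-4.0000, 2.1724, -0.7586, -1.6552).
‖u_2‖ = 4.9025, so q_2 = (-0.8159, 0.4431, -0.1547, -0.3376).
q_1·w_3 = 0.0000·(-4) + 0.3714·4 + (-0.5571)·(-1) + 0.7428·2 = 3.5282; q_2·w_3 = (-0.8159)·(-4) + 0.4431·4 + (-0.1547)·(-1) + (-0.3376)·2 = 4.5156.
u_3 = w_3 − 3.5282·q_1 − 4.5156·q_2 = (-0.3156, 0.6887, 1.6643, 0.9039).
‖u_3‖ = 2.0398, so q_3 = (-0.1547, 0.3376, 0.8159, 0.4431).

Q = [[0.0000, -0.8159, -0.1547], [0.3714, 0.4431, 0.3376], [-0.5571, -0.1547, 0.8159], [0.7428, -0.3376, 0.4431]], R = [[5.3852, -3.1568, 3.5282], [0.0000, 4.9025, 4.5156], [0.0000, 0.0000, 2.0398]]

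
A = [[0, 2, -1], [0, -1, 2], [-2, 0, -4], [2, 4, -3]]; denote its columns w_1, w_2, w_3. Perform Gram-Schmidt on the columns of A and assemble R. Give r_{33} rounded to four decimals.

w_1 = (0, 0, -2, 2); ‖w_1‖ = 2.8284, so q_1 = (0.0000, 0.0000, -0.7071, 0.7071).
q_1·w_2 = 0.0000·2 + 0.0000·(-1) + (-0.7071)·0 + 0.7071·4 = 2.8284.
u_2 = w_2 − 2.8284·q_1 = (2.0000, -1.0000, 2.0000, 2.0000).
‖u_2‖ = 3.6056, so q_2 = (0.5547, -0.2774, 0.5547, 0.5547).
q_1·w_3 = 0.0000·(-1) + 0.0000·2 + (-0.7071)·(-4) + 0.7071·(-3) = 0.7071; q_2·w_3 = 0.5547·(-1) + (-0.2774)·2 + 0.5547·(-4) + 0.5547·(-3) = -4.9923.
u_3 = w_3 − 0.7071·q_1 + 4.9923·q_2 = (1.7692, 0.6154, -0.7308, -0.7308).
r_{33} = ‖u_3‖ = 2.1394.

r_{33} = 2.1394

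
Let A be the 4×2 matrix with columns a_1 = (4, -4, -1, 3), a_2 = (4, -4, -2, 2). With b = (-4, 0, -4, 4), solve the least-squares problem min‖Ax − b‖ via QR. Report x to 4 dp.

x = (0.0000, 0.0000)

e_1 = a_1/‖a_1‖ = (4, -4, -1, 3)/6.4807 = (0.6172, -0.6172, -0.1543, 0.4629).
r_{12} = e_1·a_2 = 6.1721.
u_2 = a_2 − 6.1721·e_1 = (0.1905, -0.1905, -1.0476, -0.8571).
‖u_2‖ = 1.3801, so e_2 = (0.1380, -0.1380, -0.7591, -0.6211).
Qᵀb = (0.0000, 0.0000).
Back-substitute: x_2 = 0.0000/1.3801 = 0.0000.
x_1 = (0.0000 − 6.1721·0.0000)/6.4807 = 0.0000.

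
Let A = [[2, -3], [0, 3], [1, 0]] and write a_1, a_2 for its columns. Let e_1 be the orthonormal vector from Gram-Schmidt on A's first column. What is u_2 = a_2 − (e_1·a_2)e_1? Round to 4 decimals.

u_2 = (-0.6000, 3.0000, 1.2000)

e_1 = a_1/‖a_1‖ = (2, 0, 1)/2.2361 = (0.8944, 0.0000, 0.4472).
r_{12} = e_1·a_2 = -2.6833.
u_2 = a_2 + 2.6833·e_1 = (-0.6000, 3.0000, 1.2000).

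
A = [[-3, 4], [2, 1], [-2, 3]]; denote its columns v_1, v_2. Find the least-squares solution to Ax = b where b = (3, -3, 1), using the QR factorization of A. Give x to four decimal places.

x = (-1.3441, -0.3656)

v_1 = (-3, 2, -2); ‖v_1‖ = 4.1231, so q_1 = (-0.7276, 0.4851, -0.4851).
q_1·v_2 = (-0.7276)·4 + 0.4851·1 + (-0.4851)·3 = -3.8806.
u_2 = v_2 + 3.8806·q_1 = (1.1765, 2.8824, 1.1176).
‖u_2‖ = 3.3077, so q_2 = (0.3557, 0.8714, 0.3379).
Qᵀb = (-4.1231, -1.2093).
Back-substitute: x_2 = -1.2093/3.3077 = -0.3656.
x_1 = (-4.1231 + 3.8806·(-0.3656))/4.1231 = -1.3441.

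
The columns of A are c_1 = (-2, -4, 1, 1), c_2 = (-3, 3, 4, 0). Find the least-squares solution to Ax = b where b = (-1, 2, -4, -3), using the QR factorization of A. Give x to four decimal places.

c_1 = (-2, -4, 1, 1); ‖c_1‖ = 4.6904, so e_1 = (-0.4264, -0.8528, 0.2132, 0.2132).
e_1·c_2 = (-0.4264)·(-3) + (-0.8528)·3 + 0.2132·4 + 0.2132·0 = -0.4264.
u_2 = c_2 + 0.4264·e_1 = (-3.1818, 2.6364, 4.0909, 0.0909).
‖u_2‖ = 5.8153, so e_2 = (-0.5471, 0.4533, 0.7035, 0.0156).
Qᵀb = (-2.7716, -1.4069).
Back-substitute: x_2 = -1.4069/5.8153 = -0.2419.
x_1 = (-2.7716 + 0.4264·(-0.2419))/4.6904 = -0.6129.

x = (-0.6129, -0.2419)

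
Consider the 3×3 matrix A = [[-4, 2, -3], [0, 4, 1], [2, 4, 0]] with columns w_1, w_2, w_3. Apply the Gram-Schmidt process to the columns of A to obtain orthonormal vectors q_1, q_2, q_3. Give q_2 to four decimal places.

q_2 = (0.3333, 0.6667, 0.6667)

w_1 = (-4, 0, 2); ‖w_1‖ = 4.4721, so q_1 = (-0.8944, 0.0000, 0.4472).
q_1·w_2 = (-0.8944)·2 + 0.0000·4 + 0.4472·4 = 0.0000.
u_2 = w_2 + 0.0000·q_1 = (2.0000, 4.0000, 4.0000).
‖u_2‖ = 6.0000, so q_2 = (0.3333, 0.6667, 0.6667).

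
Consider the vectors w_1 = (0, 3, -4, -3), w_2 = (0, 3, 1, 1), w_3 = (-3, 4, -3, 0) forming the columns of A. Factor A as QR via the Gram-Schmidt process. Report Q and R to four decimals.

Q = [[0.0000, 0.0000, -0.8745], [0.5145, 0.8559, -0.0252], [-0.6860, 0.3745, -0.3025], [-0.5145, 0.3566, 0.3782]], R = [[5.8310, 0.3430, 4.1160], [0.0000, 3.2988, 2.3003], [0.0000, 0.0000, 3.4304]]

e_1 = w_1/‖w_1‖ = (0, 3, -4, -3)/5.8310 = (0.0000, 0.5145, -0.6860, -0.5145).
r_{12} = e_1·w_2 = 0.3430.
u_2 = w_2 − 0.3430·e_1 = (0.0000, 2.8235, 1.2353, 1.1765).
‖u_2‖ = 3.2988, so e_2 = (0.0000, 0.8559, 0.3745, 0.3566).
r_{13} = e_1·w_3 = 4.1160; r_{23} = e_2·w_3 = 2.3003.
u_3 = w_3 − 4.1160·e_1 − 2.3003·e_2 = (-3.0000, -0.0865, -1.0378, 1.2973).
‖u_3‖ = 3.4304, so e_3 = (-0.8745, -0.0252, -0.3025, 0.3782).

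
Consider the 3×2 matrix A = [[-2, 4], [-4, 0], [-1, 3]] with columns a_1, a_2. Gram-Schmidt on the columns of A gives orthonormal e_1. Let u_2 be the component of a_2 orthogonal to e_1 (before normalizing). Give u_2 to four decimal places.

u_2 = (2.9524, -2.0952, 2.4762)

a_1 = (-2, -4, -1); ‖a_1‖ = 4.5826, so e_1 = (-0.4364, -0.8729, -0.2182).
e_1·a_2 = (-0.4364)·4 + (-0.8729)·0 + (-0.2182)·3 = -2.4004.
u_2 = a_2 + 2.4004·e_1 = (2.9524, -2.0952, 2.4762).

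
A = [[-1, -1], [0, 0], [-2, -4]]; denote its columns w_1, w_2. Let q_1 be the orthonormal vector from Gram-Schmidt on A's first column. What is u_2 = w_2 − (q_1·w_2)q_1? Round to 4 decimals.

u_2 = (0.8000, 0.0000, -0.4000)

w_1 = (-1, 0, -2); ‖w_1‖ = 2.2361, so q_1 = (-0.4472, 0.0000, -0.8944).
q_1·w_2 = (-0.4472)·(-1) + 0.0000·0 + (-0.8944)·(-4) = 4.0249.
u_2 = w_2 − 4.0249·q_1 = (0.8000, 0.0000, -0.4000).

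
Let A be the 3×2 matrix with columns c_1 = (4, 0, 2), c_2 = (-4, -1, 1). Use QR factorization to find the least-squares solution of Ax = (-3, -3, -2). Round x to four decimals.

x = (-0.6463, 0.2195)

e_1 = c_1/‖c_1‖ = (4, 0, 2)/4.4721 = (0.8944, 0.0000, 0.4472).
r_{12} = e_1·c_2 = -3.1305.
u_2 = c_2 + 3.1305·e_1 = (-1.2000, -1.0000, 2.4000).
‖u_2‖ = 2.8636, so e_2 = (-0.4191, -0.3492, 0.8381).
Qᵀb = (-3.5777, 0.6286).
Back-substitute: x_2 = 0.6286/2.8636 = 0.2195.
x_1 = (-3.5777 + 3.1305·0.2195)/4.4721 = -0.6463.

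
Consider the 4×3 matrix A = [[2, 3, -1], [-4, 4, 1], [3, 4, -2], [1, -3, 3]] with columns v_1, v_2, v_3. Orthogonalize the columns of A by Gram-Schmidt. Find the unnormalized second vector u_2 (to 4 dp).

v_1 = (2, -4, 3, 1); ‖v_1‖ = 5.4772, so q_1 = (0.3651, -0.7303, 0.5477, 0.1826).
q_1·v_2 = 0.3651·3 + (-0.7303)·4 + 0.5477·4 + 0.1826·(-3) = -0.1826.
u_2 = v_2 + 0.1826·q_1 = (3.0667, 3.8667, 4.1000, -2.9667).

u_2 = (3.0667, 3.8667, 4.1000, -2.9667)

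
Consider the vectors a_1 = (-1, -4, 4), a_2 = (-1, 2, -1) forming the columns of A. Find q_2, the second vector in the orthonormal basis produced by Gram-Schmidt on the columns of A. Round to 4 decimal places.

q_2 = (-0.8729, 0.4364, 0.2182)

a_1 = (-1, -4, 4); ‖a_1‖ = 5.7446, so q_1 = (-0.1741, -0.6963, 0.6963).
q_1·a_2 = (-0.1741)·(-1) + (-0.6963)·2 + 0.6963·(-1) = -1.9149.
u_2 = a_2 + 1.9149·q_1 = (-1.3333, 0.6667, 0.3333).
‖u_2‖ = 1.5275, so q_2 = (-0.8729, 0.4364, 0.2182).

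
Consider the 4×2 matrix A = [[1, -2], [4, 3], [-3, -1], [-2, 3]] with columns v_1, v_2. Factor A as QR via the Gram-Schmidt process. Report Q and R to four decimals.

v_1 = (1, 4, -3, -2); ‖v_1‖ = 5.4772, so q_1 = (0.1826, 0.7303, -0.5477, -0.3651).
q_1·v_2 = 0.1826·(-2) + 0.7303·3 + (-0.5477)·(-1) + (-0.3651)·3 = 1.2780.
u_2 = v_2 − 1.2780·q_1 = (-2.2333, 2.0667, -0.3000, 3.4667).
‖u_2‖ = 4.6224, so q_2 = (-0.4832, 0.4471, -0.0649, 0.7500).

Q = [[0.1826, -0.4832], [0.7303, 0.4471], [-0.5477, -0.0649], [-0.3651, 0.7500]], R = [[5.4772, 1.2780], [0.0000, 4.6224]]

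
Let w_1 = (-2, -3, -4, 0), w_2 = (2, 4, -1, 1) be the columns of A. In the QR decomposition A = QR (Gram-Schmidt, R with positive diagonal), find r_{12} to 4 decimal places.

r_{12} = -2.2283

q_1 = w_1/‖w_1‖ = (-2, -3, -4, 0)/5.3852 = (-0.3714, -0.5571, -0.7428, 0.0000).
r_{12} = q_1·w_2 = -2.2283.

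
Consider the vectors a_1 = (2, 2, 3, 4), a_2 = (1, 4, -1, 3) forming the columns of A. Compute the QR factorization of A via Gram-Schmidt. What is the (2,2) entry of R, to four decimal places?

e_1 = a_1/‖a_1‖ = (2, 2, 3, 4)/5.7446 = (0.3482, 0.3482, 0.5222, 0.6963).
r_{12} = e_1·a_2 = 3.3075.
u_2 = a_2 − 3.3075·e_1 = (-0.1515, 2.8485, -2.7273, 0.6970).
r_{22} = ‖u_2‖ = 4.0076.

r_{22} = 4.0076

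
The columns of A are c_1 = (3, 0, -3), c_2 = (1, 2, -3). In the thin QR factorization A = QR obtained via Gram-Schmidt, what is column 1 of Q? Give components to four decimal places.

e_1 = (0.7071, 0.0000, -0.7071)

c_1 = (3, 0, -3); ‖c_1‖ = 4.2426, so e_1 = (0.7071, 0.0000, -0.7071).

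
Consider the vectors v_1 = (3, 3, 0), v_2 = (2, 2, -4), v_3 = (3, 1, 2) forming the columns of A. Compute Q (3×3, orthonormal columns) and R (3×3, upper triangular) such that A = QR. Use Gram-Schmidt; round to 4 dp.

v_1 = (3, 3, 0); ‖v_1‖ = 4.2426, so e_1 = (0.7071, 0.7071, 0.0000).
e_1·v_2 = 0.7071·2 + 0.7071·2 + 0.0000·(-4) = 2.8284.
u_2 = v_2 − 2.8284·e_1 = (0.0000, 0.0000, -4.0000).
‖u_2‖ = 4.0000, so e_2 = (0.0000, 0.0000, -1.0000).
e_1·v_3 = 0.7071·3 + 0.7071·1 + 0.0000·2 = 2.8284; e_2·v_3 = (0.0000)·3 + (0.0000)·1 + (-1.0000)·2 = -2.0000.
u_3 = v_3 − 2.8284·e_1 + 2.0000·e_2 = (1.0000, -1.0000, 0.0000).
‖u_3‖ = 1.4142, so e_3 = (0.7071, -0.7071, 0.0000).

Q = [[0.7071, 0.0000, 0.7071], [0.7071, 0.0000, -0.7071], [0.0000, -1.0000, 0.0000]], R = [[4.2426, 2.8284, 2.8284], [0.0000, 4.0000, -2.0000], [0.0000, 0.0000, 1.4142]]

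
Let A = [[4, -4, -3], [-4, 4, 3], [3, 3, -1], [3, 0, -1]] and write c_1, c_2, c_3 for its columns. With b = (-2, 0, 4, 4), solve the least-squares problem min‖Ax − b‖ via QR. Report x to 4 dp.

x = (2.6000, 0.0000, 3.8000)

c_1 = (4, -4, 3, 3); ‖c_1‖ = 7.0711, so q_1 = (0.5657, -0.5657, 0.4243, 0.4243).
q_1·c_2 = 0.5657·(-4) + (-0.5657)·4 + 0.4243·3 + 0.4243·0 = -3.2527.
u_2 = c_2 + 3.2527·q_1 = (-2.1600, 2.1600, 4.3800, 1.3800).
‖u_2‖ = 5.5154, so q_2 = (-0.3916, 0.3916, 0.7941, 0.2502).
q_1·c_3 = 0.5657·(-3) + (-0.5657)·3 + 0.4243·(-1) + 0.4243·(-1) = -4.2426; q_2·c_3 = (-0.3916)·(-3) + 0.3916·3 + 0.7941·(-1) + 0.2502·(-1) = 1.3054.
u_3 = c_3 + 4.2426·q_1 − 1.3054·q_2 = (-0.0888, 0.0888, -0.2367, 0.4734).
‖u_3‖ = 0.5439, so q_3 = (-0.1632, 0.1632, -0.4351, 0.8703).
Qᵀb = (2.2627, 4.9606, 2.0669).
Back-substitute: x_3 = 2.0669/0.5439 = 3.8000.
x_2 = (4.9606 − 1.3054·3.8000)/5.5154 = 0.0000.
x_1 = (2.2627 + 3.2527·0.0000 + 4.2426·3.8000)/7.0711 = 2.6000.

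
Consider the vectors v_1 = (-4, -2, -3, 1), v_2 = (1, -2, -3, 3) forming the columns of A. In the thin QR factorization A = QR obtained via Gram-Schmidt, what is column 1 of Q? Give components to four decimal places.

e_1 = v_1/‖v_1‖ = (-4, -2, -3, 1)/5.4772 = (-0.7303, -0.3651, -0.5477, 0.1826).

e_1 = (-0.7303, -0.3651, -0.5477, 0.1826)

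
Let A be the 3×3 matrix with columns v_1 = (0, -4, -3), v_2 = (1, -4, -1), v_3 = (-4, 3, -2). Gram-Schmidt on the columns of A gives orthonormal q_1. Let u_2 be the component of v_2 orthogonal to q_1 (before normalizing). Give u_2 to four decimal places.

v_1 = (0, -4, -3); ‖v_1‖ = 5.0000, so q_1 = (0.0000, -0.8000, -0.6000).
q_1·v_2 = 0.0000·1 + (-0.8000)·(-4) + (-0.6000)·(-1) = 3.8000.
u_2 = v_2 − 3.8000·q_1 = (1.0000, -0.9600, 1.2800).

u_2 = (1.0000, -0.9600, 1.2800)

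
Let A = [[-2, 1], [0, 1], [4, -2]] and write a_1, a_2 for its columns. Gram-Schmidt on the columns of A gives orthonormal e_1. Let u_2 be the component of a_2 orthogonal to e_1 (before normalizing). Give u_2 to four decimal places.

a_1 = (-2, 0, 4); ‖a_1‖ = 4.4721, so e_1 = (-0.4472, 0.0000, 0.8944).
e_1·a_2 = (-0.4472)·1 + 0.0000·1 + 0.8944·(-2) = -2.2361.
u_2 = a_2 + 2.2361·e_1 = (0.0000, 1.0000, 0.0000).

u_2 = (0.0000, 1.0000, 0.0000)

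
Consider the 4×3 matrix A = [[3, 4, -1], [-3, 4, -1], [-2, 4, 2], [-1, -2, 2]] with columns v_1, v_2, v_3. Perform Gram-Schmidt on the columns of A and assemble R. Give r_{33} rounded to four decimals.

r_{33} = 2.7965

q_1 = v_1/‖v_1‖ = (3, -3, -2, -1)/4.7958 = (0.6255, -0.6255, -0.4170, -0.2085).
r_{12} = q_1·v_2 = -1.2511.
u_2 = v_2 + 1.2511·q_1 = (4.7826, 3.2174, 3.4783, -2.2609).
‖u_2‖ = 7.1017, so q_2 = (0.6734, 0.4530, 0.4898, -0.3184).
r_{13} = q_1·v_3 = -1.2511; r_{23} = q_2·v_3 = -0.7836.
u_3 = v_3 + 1.2511·q_1 + 0.7836·q_2 = (0.3103, -1.4276, 1.8621, 1.4897).
r_{33} = ‖u_3‖ = 2.7965.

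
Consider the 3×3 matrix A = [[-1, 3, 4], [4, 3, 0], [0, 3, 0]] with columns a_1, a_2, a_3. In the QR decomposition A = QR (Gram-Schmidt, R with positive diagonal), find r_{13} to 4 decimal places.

a_1 = (-1, 4, 0); ‖a_1‖ = 4.1231, so e_1 = (-0.2425, 0.9701, 0.0000).
r_{13} = e_1·a_3 = -0.9701.

r_{13} = -0.9701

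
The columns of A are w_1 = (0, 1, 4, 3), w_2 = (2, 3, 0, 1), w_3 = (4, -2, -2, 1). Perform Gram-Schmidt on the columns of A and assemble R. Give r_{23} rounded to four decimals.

w_1 = (0, 1, 4, 3); ‖w_1‖ = 5.0990, so e_1 = (0.0000, 0.1961, 0.7845, 0.5883).
e_1·w_2 = 0.0000·2 + 0.1961·3 + 0.7845·0 + 0.5883·1 = 1.1767.
u_2 = w_2 − 1.1767·e_1 = (2.0000, 2.7692, -0.9231, 0.3077).
‖u_2‖ = 3.5518, so e_2 = (0.5631, 0.7797, -0.2599, 0.0866).
r_{23} = e_2·w_3 = 1.2994.

r_{23} = 1.2994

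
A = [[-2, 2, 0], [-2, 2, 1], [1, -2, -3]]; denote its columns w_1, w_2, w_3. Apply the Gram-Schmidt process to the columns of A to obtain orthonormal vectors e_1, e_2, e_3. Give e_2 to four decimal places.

e_2 = (-0.2357, -0.2357, -0.9428)

w_1 = (-2, -2, 1); ‖w_1‖ = 3.0000, so e_1 = (-0.6667, -0.6667, 0.3333).
e_1·w_2 = (-0.6667)·2 + (-0.6667)·2 + 0.3333·(-2) = -3.3333.
u_2 = w_2 + 3.3333·e_1 = (-0.2222, -0.2222, -0.8889).
‖u_2‖ = 0.9428, so e_2 = (-0.2357, -0.2357, -0.9428).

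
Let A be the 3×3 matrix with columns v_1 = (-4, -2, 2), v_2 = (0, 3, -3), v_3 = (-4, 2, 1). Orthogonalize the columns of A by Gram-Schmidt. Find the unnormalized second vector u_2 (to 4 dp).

q_1 = v_1/‖v_1‖ = (-4, -2, 2)/4.8990 = (-0.8165, -0.4082, 0.4082).
r_{12} = q_1·v_2 = -2.4495.
u_2 = v_2 + 2.4495·q_1 = (-2.0000, 2.0000, -2.0000).

u_2 = (-2.0000, 2.0000, -2.0000)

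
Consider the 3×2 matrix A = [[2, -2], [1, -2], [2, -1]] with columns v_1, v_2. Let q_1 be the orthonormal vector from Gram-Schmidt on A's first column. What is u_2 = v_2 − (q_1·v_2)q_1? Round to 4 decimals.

u_2 = (-0.2222, -1.1111, 0.7778)

v_1 = (2, 1, 2); ‖v_1‖ = 3.0000, so q_1 = (0.6667, 0.3333, 0.6667).
q_1·v_2 = 0.6667·(-2) + 0.3333·(-2) + 0.6667·(-1) = -2.6667.
u_2 = v_2 + 2.6667·q_1 = (-0.2222, -1.1111, 0.7778).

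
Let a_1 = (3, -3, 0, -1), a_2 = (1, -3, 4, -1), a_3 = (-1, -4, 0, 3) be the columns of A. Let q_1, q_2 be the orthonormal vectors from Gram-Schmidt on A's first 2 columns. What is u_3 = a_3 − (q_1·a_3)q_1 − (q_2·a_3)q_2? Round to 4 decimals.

u_3 = (-1.7209, -2.8488, -0.8605, 3.3837)

a_1 = (3, -3, 0, -1); ‖a_1‖ = 4.3589, so q_1 = (0.6882, -0.6882, 0.0000, -0.2294).
q_1·a_2 = 0.6882·1 + (-0.6882)·(-3) + 0.0000·4 + (-0.2294)·(-1) = 2.9824.
u_2 = a_2 − 2.9824·q_1 = (-1.0526, -0.9474, 4.0000, -0.3158).
‖u_2‖ = 4.2550, so q_2 = (-0.2474, -0.2226, 0.9401, -0.0742).
q_1·a_3 = 0.6882·(-1) + (-0.6882)·(-4) + 0.0000·0 + (-0.2294)·3 = 1.3765; q_2·a_3 = (-0.2474)·(-1) + (-0.2226)·(-4) + 0.9401·0 + (-0.0742)·3 = 0.9153.
u_3 = a_3 − 1.3765·q_1 − 0.9153·q_2 = (-1.7209, -2.8488, -0.8605, 3.3837).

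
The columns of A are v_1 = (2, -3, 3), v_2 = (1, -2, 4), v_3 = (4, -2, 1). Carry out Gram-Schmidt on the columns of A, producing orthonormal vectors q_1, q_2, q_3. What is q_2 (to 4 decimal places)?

q_1 = v_1/‖v_1‖ = (2, -3, 3)/4.6904 = (0.4264, -0.6396, 0.6396).
r_{12} = q_1·v_2 = 4.2640.
u_2 = v_2 − 4.2640·q_1 = (-0.8182, 0.7273, 1.2727).
‖u_2‖ = 1.6787, so q_2 = (-0.4874, 0.4332, 0.7581).

q_2 = (-0.4874, 0.4332, 0.7581)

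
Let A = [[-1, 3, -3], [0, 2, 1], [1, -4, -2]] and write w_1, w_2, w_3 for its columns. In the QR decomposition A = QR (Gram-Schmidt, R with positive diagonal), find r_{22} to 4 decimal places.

w_1 = (-1, 0, 1); ‖w_1‖ = 1.4142, so q_1 = (-0.7071, 0.0000, 0.7071).
q_1·w_2 = (-0.7071)·3 + 0.0000·2 + 0.7071·(-4) = -4.9497.
u_2 = w_2 + 4.9497·q_1 = (-0.5000, 2.0000, -0.5000).
r_{22} = ‖u_2‖ = 2.1213.

r_{22} = 2.1213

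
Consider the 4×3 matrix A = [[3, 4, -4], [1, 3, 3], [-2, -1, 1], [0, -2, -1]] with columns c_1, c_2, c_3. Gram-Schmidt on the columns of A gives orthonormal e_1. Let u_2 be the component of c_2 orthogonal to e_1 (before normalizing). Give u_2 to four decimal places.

u_2 = (0.3571, 1.7857, 1.4286, -2.0000)

c_1 = (3, 1, -2, 0); ‖c_1‖ = 3.7417, so e_1 = (0.8018, 0.2673, -0.5345, 0.0000).
e_1·c_2 = 0.8018·4 + 0.2673·3 + (-0.5345)·(-1) + 0.0000·(-2) = 4.5434.
u_2 = c_2 − 4.5434·e_1 = (0.3571, 1.7857, 1.4286, -2.0000).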